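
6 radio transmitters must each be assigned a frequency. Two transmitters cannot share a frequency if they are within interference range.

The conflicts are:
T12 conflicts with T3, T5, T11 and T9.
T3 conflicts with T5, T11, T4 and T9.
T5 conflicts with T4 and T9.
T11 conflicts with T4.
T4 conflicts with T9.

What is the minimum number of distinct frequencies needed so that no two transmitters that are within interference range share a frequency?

T3, T5, T4, T9 are mutually in conflict, so at least 4 frequencies are needed.
4 frequencies suffice: frequency 1 → {T3}; frequency 2 → {T5, T11}; frequency 3 → {T12, T4}; frequency 4 → {T9}. Every pair that conflicts lands in different frequencies.

4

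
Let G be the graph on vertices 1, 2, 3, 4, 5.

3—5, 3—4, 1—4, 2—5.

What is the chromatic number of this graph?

3 and 4 are adjacent, so at least 2 colors are needed.
2 colors suffice: color a → {1, 2, 3}; color b → {4, 5}. Every edge joins two different colors.

2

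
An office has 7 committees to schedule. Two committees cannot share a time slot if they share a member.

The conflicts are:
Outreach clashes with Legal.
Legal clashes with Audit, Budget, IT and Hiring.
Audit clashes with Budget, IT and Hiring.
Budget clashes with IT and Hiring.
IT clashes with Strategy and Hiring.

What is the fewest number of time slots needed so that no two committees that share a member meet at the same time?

Legal, Audit, Budget, IT, Hiring pairwise conflict, so at least 5 time slots are needed.
5 time slots suffice: time slot 1 → {Outreach, IT}; time slot 2 → {Legal, Strategy}; time slot 3 → {Audit}; time slot 4 → {Budget}; time slot 5 → {Hiring}. Each listed conflict is separated.

5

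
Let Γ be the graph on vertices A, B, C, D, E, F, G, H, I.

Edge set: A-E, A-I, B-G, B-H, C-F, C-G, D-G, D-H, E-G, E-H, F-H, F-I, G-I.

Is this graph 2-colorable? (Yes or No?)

No

The cycle E-A-I-F-H-E has odd length 5, so it cannot be 2-colored; at least 3 colors are needed.
So 2 colors are not enough.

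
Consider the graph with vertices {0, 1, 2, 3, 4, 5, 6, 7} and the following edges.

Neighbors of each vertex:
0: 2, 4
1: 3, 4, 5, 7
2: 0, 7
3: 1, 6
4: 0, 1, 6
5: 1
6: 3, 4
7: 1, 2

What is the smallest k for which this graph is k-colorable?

The cycle 1-7-2-0-4-1 has odd length 5, so it cannot be 2-colored; at least 3 colors are needed.
3 colors suffice: color a → {1, 2, 6}; color b → {3, 4, 5, 7}; color c → {0}. Each edge has distinct colors on its endpoints.

3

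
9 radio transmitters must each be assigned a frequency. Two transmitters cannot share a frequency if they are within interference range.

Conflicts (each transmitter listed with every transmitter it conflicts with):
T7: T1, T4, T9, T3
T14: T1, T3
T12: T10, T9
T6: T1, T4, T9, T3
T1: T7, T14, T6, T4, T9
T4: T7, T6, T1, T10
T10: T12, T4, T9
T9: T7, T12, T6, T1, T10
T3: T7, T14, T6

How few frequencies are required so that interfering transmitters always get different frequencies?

T12, T10, T9 all conflict with each other, so at least 3 frequencies are needed.
3 frequencies suffice: frequency 1 → {T1, T10, T3}; frequency 2 → {T14, T4, T9}; frequency 3 → {T7, T12, T6}. No two conflicting transmitters share a frequency.

3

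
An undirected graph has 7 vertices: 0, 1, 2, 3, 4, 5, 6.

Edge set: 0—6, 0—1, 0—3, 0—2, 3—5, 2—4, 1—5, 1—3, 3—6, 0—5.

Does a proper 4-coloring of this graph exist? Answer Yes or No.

The chromatic number is 4. 0, 1, 3, 5 are pairwise adjacent (a clique of size 4), so at least 4 colors are needed.
4 colors suffice: 0=red, 1=green, 2=blue, 3=blue, 4=red, 5=yellow, 6=green.
That is already a proper 4-coloring.

Yes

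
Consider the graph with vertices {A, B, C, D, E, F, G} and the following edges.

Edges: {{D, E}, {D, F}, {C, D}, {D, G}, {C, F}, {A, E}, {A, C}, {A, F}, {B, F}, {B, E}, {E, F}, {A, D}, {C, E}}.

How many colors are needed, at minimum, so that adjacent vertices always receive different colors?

5

A, C, D, E, F are pairwise adjacent (a clique of size 5), so at least 5 colors are needed.
One proper 5-coloring: A=purple, B=green, C=yellow, D=green, E=red, F=blue, G=red. Every edge joins two different colors.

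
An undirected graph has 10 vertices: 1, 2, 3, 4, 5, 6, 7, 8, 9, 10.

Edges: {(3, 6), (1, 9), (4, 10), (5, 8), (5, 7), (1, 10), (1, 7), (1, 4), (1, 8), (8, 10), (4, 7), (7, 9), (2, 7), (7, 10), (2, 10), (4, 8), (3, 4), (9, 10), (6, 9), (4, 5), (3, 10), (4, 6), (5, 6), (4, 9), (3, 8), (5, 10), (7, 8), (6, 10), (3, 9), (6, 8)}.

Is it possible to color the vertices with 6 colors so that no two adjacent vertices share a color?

The chromatic number is 5. 3, 4, 6, 8, 10 are pairwise adjacent (a clique of size 5), so at least 5 colors are needed.
One proper 5-coloring: 1=purple, 2=blue, 3=purple, 4=blue, 5=purple, 6=yellow, 7=yellow, 8=green, 9=green, 10=red.
Since 6 ≥ 5, a proper 6-coloring certainly exists.

Yes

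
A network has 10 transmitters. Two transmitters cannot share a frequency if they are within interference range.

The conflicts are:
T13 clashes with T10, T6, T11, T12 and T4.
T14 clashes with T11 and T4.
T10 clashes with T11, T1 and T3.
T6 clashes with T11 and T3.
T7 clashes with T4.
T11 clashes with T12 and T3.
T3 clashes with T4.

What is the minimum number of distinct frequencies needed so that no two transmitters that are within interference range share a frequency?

T13, T6, T11 pairwise conflict, so at least 3 frequencies are needed.
Using 3 frequencies: T13=2, T14=2, T10=3, T6=3, T7=2, T11=1, T12=3, T1=1, T3=2, T4=1. No two conflicting transmitters share a frequency.

3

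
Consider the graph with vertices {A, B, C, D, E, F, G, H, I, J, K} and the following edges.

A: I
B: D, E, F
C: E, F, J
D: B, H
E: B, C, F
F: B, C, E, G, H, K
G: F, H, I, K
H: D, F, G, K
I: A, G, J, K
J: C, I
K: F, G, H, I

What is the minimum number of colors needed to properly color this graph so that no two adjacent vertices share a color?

4

F, G, H, K form a clique, so at least 4 colors are needed.
4 colors suffice: color 1 → {D, F, I}; color 2 → {A, E, J, K}; color 3 → {B, C, H}; color 4 → {G}. Each edge has distinct colors on its endpoints.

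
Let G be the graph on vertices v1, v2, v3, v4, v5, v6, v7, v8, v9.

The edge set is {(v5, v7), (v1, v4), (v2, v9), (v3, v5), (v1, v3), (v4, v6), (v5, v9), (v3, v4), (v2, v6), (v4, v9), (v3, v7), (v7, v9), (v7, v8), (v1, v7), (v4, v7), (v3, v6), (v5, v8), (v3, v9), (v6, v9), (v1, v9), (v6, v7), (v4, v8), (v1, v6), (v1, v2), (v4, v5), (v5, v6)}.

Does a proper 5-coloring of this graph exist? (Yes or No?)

No

v1, v3, v4, v6, v7, v9 form a clique, so at least 6 colors are needed.
So 5 colors are not enough.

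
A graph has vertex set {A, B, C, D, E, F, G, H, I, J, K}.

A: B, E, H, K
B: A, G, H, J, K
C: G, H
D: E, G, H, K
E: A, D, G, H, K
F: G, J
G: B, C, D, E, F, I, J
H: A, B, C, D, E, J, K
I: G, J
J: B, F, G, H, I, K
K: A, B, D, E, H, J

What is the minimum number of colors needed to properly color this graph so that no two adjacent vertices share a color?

D, E, H, K are mutually adjacent (a clique of size 4), so at least 4 colors are needed.
One proper 4-coloring: A=2, B=4, C=2, D=2, E=4, F=3, G=1, H=1, I=3, J=2, K=3. No two adjacent vertices share a color.

4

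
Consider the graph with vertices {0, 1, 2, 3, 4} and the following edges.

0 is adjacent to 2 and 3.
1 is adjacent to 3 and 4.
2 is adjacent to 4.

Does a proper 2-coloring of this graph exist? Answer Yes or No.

No

The cycle 2-4-1-3-0-2 has odd length 5, so it cannot be 2-colored; at least 3 colors are needed.
So 2 colors are not enough.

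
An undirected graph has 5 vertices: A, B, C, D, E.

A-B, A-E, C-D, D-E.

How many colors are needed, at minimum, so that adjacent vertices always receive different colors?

D and E are adjacent, so at least 2 colors are needed.
One proper 2-coloring: A=1, B=2, C=2, D=1, E=2. Each edge has distinct colors on its endpoints.

2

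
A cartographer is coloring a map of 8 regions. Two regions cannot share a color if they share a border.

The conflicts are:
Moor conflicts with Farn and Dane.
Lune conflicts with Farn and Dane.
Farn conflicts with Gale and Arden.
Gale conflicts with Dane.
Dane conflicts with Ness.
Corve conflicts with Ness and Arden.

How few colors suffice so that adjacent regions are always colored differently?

2

Dane and Ness conflict, so at least 2 colors are needed.
A valid assignment using 2 colors: Moor=2, Lune=2, Farn=1, Gale=2, Dane=1, Corve=1, Ness=2, Arden=2. No two conflicting regions share a color.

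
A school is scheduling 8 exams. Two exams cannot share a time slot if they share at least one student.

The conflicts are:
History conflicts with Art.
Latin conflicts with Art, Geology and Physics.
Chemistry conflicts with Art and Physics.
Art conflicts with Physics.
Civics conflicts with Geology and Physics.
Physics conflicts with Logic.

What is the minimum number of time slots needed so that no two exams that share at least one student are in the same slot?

3

Chemistry, Art, Physics all conflict with each other, so at least 3 time slots are needed.
3 time slots suffice: time slot 1 → {History, Geology, Physics}; time slot 2 → {Art, Civics, Logic}; time slot 3 → {Latin, Chemistry}. Every pair that conflicts lands in different time slots.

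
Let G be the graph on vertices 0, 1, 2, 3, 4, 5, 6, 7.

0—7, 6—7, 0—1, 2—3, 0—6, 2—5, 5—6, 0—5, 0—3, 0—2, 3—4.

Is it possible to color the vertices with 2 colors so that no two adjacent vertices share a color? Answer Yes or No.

No

0, 5, 6 form a triangle, so at least 3 colors are needed.
So 2 colors are not enough.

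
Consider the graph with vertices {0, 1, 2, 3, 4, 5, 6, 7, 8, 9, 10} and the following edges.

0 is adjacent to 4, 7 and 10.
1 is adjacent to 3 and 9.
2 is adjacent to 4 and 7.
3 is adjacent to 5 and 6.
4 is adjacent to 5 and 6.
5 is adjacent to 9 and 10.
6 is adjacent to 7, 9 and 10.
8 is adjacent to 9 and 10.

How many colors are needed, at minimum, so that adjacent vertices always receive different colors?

2

6 and 10 are adjacent, so at least 2 colors are needed.
2 colors suffice: color a → {0, 1, 2, 5, 6, 8}; color b → {3, 4, 7, 9, 10}. Every edge joins two different colors.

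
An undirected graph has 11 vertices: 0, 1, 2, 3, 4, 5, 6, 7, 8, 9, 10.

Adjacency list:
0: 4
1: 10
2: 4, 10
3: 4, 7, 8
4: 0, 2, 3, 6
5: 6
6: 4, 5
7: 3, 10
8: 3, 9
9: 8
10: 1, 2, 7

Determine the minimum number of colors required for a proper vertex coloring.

3

The cycle 10-7-3-4-2-10 has odd length 5, so it cannot be 2-colored; at least 3 colors are needed.
3 colors suffice: color a → {4, 5, 8, 10}; color b → {0, 1, 2, 3, 6, 9}; color c → {7}. Every edge joins two different colors.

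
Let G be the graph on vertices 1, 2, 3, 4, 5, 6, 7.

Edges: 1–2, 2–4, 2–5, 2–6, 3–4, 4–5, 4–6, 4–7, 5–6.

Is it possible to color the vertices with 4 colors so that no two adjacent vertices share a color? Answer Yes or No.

The chromatic number is 4. 2, 4, 5, 6 are mutually adjacent (a clique of size 4), so at least 4 colors are needed.
One proper 4-coloring: 1=red, 2=blue, 3=blue, 4=red, 5=green, 6=yellow, 7=blue.
That is already a proper 4-coloring.

Yes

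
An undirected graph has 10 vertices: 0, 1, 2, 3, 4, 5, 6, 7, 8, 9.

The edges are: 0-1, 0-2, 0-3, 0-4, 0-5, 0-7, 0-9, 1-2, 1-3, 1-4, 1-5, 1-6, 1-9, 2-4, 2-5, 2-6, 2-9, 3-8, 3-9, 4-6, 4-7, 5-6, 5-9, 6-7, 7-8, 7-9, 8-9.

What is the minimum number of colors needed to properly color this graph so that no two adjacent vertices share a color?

5

0, 1, 2, 5, 9 form a clique, so at least 5 colors are needed.
5 colors suffice: color a → {0, 6, 8}; color b → {1, 7}; color c → {4, 9}; color d → {2, 3}; color e → {5}. Every edge joins two different colors.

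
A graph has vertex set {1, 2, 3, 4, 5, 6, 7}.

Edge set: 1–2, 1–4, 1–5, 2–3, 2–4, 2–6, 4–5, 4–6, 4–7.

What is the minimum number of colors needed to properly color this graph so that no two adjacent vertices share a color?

1, 2, 4 are mutually adjacent, so at least 3 colors are needed.
3 colors suffice: color red → {3, 4}; color blue → {2, 5, 7}; color green → {1, 6}. No two adjacent vertices share a color.

3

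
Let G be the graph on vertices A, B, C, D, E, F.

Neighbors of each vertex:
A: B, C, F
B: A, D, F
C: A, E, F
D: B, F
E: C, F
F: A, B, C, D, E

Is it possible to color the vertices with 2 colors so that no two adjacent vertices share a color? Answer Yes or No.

A, B, F are mutually adjacent, so at least 3 colors are needed.
So 2 colors are not enough.

No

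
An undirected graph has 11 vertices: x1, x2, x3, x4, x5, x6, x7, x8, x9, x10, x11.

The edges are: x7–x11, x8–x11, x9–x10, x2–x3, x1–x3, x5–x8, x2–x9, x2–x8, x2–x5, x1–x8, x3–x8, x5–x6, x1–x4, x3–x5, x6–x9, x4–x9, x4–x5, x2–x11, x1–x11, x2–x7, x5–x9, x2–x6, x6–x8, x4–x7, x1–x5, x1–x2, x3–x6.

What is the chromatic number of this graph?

x1, x2, x3, x5, x8 form a clique, so at least 5 colors are needed.
5 colors suffice: color 1 → {x2, x4, x10}; color 2 → {x5, x11}; color 3 → {x7, x8, x9}; color 4 → {x1, x6}; color 5 → {x3}. No two adjacent vertices share a color.

5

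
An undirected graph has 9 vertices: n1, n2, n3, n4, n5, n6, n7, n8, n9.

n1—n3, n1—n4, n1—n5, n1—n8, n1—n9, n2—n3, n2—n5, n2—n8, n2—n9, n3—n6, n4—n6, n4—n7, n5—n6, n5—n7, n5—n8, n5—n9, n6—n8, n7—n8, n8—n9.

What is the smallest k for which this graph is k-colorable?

n2, n5, n8, n9 form a clique, so at least 4 colors are needed.
4 colors suffice: color 1 → {n3, n4, n8}; color 2 → {n5}; color 3 → {n1, n2, n6, n7}; color 4 → {n9}. No two adjacent vertices share a color.

4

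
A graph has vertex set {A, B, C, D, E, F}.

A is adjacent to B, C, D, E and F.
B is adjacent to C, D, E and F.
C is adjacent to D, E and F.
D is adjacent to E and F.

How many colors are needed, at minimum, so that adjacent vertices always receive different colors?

5

A, B, C, D, F are mutually adjacent (a clique of size 5), so at least 5 colors are needed.
5 colors suffice: A=3, B=1, C=4, D=2, E=5, F=5. Each edge has distinct colors on its endpoints.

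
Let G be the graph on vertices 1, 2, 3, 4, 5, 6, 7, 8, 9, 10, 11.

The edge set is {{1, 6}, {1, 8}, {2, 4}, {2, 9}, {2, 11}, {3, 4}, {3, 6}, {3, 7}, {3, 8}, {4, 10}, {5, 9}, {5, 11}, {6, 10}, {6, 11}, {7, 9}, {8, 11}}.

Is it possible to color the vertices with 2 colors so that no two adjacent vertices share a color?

No

The cycle 11-6-3-4-2-11 has odd length 5, so it cannot be 2-colored; at least 3 colors are needed.
So 2 colors are not enough.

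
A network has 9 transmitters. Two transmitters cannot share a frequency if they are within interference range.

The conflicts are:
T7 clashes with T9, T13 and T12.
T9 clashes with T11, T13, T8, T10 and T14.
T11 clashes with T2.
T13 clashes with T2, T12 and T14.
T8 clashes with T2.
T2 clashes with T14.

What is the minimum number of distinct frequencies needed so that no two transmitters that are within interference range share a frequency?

3

T9, T13, T14 all conflict with each other, so at least 3 frequencies are needed.
3 frequencies suffice: T7=3, T9=1, T11=2, T13=2, T8=2, T10=2, T2=1, T12=1, T14=3. Every pair that conflicts lands in different frequencies.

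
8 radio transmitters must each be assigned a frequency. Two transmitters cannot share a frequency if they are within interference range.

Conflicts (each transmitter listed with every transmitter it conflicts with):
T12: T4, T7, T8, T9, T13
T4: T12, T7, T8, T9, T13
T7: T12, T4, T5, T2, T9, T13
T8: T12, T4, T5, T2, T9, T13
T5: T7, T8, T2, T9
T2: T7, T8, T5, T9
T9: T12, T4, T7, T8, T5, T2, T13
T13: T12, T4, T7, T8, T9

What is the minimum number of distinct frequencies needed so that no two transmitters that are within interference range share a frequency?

5

T12, T4, T7, T9, T13 pairwise conflict, so at least 5 frequencies are needed.
5 frequencies suffice: frequency 1 → {T9}; frequency 2 → {T7, T8}; frequency 3 → {T12, T5}; frequency 4 → {T4, T2}; frequency 5 → {T13}. No two conflicting transmitters share a frequency.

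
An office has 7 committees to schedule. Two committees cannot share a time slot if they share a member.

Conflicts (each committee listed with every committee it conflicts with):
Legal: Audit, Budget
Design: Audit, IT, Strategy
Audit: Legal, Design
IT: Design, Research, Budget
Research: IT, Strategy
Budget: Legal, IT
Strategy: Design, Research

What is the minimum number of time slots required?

3

The cycle Design-Audit-Legal-Budget-IT-Design has odd length 5, so it cannot be 2-colored; at least 3 time slots are needed.
3 time slots suffice: time slot 1 → {Legal, IT, Strategy}; time slot 2 → {Design, Research, Budget}; time slot 3 → {Audit}. Each listed conflict is separated.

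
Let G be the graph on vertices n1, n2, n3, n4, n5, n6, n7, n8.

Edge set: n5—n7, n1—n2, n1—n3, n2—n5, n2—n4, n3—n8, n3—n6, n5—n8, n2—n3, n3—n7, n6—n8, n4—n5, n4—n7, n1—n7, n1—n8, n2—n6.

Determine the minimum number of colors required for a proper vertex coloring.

n2, n4, n5 are pairwise adjacent, so at least 3 colors are needed.
3 colors suffice: n1=3, n2=2, n3=1, n4=3, n5=1, n6=3, n7=2, n8=2. Each edge has distinct colors on its endpoints.

3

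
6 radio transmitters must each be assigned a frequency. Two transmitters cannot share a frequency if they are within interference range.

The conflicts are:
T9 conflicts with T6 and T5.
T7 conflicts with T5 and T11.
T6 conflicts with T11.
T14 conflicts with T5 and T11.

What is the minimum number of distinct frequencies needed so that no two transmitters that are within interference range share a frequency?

3

The cycle T5-T9-T6-T11-T7-T5 has odd length 5, so it cannot be 2-colored; at least 3 frequencies are needed.
Using 3 frequencies: T9=3, T7=2, T6=2, T14=2, T5=1, T11=1. Every pair that conflicts lands in different frequencies.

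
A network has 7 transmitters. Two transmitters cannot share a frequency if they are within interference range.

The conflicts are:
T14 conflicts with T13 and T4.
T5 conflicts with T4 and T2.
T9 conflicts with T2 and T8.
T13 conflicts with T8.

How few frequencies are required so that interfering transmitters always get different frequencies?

The cycle T14-T13-T8-T9-T2-T5-T4-T14 has odd length 7, so it cannot be 2-colored; at least 3 frequencies are needed.
A valid assignment using 3 frequencies: T14=1, T5=1, T9=1, T13=3, T4=2, T2=2, T8=2. Every pair that conflicts lands in different frequencies.

3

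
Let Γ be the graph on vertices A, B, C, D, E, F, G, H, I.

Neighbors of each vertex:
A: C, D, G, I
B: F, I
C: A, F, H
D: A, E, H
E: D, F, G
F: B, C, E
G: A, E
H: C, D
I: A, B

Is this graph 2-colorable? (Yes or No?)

The cycle C-A-G-E-F-C has odd length 5, so it cannot be 2-colored; at least 3 colors are needed.
So 2 colors are not enough.

No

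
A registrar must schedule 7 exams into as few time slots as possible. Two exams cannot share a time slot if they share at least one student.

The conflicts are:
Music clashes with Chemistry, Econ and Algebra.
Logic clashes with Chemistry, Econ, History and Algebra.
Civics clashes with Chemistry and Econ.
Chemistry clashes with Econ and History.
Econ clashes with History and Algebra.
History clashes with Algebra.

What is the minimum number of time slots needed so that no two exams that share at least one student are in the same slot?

Logic, Chemistry, Econ, History are mutually in conflict, so at least 4 time slots are needed.
4 time slots suffice: time slot 1 → {Econ}; time slot 2 → {Chemistry, Algebra}; time slot 3 → {Music, Civics, History}; time slot 4 → {Logic}. Every pair that conflicts lands in different time slots.

4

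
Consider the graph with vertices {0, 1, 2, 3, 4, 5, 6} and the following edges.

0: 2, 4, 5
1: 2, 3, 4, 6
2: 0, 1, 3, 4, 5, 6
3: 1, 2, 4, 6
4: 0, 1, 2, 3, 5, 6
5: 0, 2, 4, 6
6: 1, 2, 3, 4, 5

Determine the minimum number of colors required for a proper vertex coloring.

5

1, 2, 3, 4, 6 form a clique, so at least 5 colors are needed.
One proper 5-coloring: 0=green, 1=yellow, 2=blue, 3=purple, 4=red, 5=yellow, 6=green. No two adjacent vertices share a color.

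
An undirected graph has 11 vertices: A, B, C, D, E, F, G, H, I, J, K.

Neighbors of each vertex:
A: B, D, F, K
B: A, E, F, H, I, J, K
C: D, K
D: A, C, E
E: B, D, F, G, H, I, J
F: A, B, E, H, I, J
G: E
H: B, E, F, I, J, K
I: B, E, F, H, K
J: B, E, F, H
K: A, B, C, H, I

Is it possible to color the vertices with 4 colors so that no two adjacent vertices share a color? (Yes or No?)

No

B, E, F, H, J are pairwise adjacent (a clique of size 5), so at least 5 colors are needed.
So 4 colors are not enough.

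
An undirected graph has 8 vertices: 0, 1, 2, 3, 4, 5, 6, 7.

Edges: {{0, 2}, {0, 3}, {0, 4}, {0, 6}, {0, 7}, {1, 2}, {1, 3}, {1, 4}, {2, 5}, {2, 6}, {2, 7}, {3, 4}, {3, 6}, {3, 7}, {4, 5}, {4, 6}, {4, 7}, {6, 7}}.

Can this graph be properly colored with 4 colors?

No

0, 3, 4, 6, 7 are pairwise adjacent (a clique of size 5), so at least 5 colors are needed.
So 4 colors are not enough.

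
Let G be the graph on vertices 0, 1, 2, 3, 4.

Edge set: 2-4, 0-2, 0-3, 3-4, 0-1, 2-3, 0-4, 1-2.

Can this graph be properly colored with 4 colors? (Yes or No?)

The chromatic number is 4. 0, 2, 3, 4 form a clique, so at least 4 colors are needed.
4 colors suffice: 0=red, 1=green, 2=blue, 3=green, 4=yellow.
That is already a proper 4-coloring.

Yes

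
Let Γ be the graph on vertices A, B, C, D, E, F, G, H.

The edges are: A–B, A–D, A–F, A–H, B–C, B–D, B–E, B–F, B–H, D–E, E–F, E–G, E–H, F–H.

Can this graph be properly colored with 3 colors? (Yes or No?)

No

A, B, F, H are pairwise adjacent (a clique of size 4), so at least 4 colors are needed.
So 3 colors are not enough.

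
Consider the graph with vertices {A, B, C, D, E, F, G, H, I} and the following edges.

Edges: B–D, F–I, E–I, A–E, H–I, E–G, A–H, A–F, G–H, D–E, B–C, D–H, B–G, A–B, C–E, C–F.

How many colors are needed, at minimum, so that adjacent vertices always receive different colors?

B and D are adjacent, so at least 2 colors are needed.
A valid assignment using 2 colors: A=2, B=1, C=2, D=2, E=1, F=1, G=2, H=1, I=2. No two adjacent vertices share a color.

2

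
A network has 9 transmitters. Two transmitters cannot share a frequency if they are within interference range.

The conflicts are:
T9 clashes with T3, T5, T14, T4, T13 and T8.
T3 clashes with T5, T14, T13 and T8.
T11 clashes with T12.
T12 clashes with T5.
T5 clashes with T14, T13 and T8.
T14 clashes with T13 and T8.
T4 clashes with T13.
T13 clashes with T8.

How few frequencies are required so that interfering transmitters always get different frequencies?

T9, T3, T5, T14, T13, T8 are mutually in conflict, so at least 6 frequencies are needed.
6 frequencies suffice: frequency 1 → {T9, T12}; frequency 2 → {T11, T5, T4}; frequency 3 → {T13}; frequency 4 → {T3}; frequency 5 → {T14}; frequency 6 → {T8}. Each listed conflict is separated.

6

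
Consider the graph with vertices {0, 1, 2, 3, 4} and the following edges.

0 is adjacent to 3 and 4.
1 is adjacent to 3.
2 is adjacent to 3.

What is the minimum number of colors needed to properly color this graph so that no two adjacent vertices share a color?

2

2 and 3 are adjacent, so at least 2 colors are needed.
2 colors suffice: 0=b, 1=b, 2=b, 3=a, 4=a. Each edge has distinct colors on its endpoints.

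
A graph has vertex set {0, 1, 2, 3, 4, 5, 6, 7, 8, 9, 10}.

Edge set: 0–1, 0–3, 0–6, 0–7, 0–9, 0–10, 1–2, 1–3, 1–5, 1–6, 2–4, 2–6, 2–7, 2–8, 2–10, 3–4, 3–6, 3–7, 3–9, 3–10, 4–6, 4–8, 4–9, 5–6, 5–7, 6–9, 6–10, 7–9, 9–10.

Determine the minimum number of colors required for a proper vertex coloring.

5

0, 3, 6, 9, 10 are pairwise adjacent (a clique of size 5), so at least 5 colors are needed.
5 colors suffice: color red → {6, 7, 8}; color blue → {2, 3, 5}; color green → {0, 4}; color yellow → {1, 9}; color purple → {10}. No two adjacent vertices share a color.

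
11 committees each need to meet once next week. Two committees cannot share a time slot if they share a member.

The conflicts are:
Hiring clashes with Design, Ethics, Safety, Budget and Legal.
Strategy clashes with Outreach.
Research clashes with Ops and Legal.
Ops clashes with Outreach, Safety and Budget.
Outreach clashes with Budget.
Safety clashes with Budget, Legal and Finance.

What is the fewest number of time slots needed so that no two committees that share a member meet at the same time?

Hiring, Safety, Legal are mutually in conflict, so at least 3 time slots are needed.
3 time slots suffice: Hiring=2, Design=1, Strategy=2, Research=1, Ops=2, Ethics=1, Outreach=1, Safety=1, Budget=3, Legal=3, Finance=2. Every pair that conflicts lands in different time slots.

3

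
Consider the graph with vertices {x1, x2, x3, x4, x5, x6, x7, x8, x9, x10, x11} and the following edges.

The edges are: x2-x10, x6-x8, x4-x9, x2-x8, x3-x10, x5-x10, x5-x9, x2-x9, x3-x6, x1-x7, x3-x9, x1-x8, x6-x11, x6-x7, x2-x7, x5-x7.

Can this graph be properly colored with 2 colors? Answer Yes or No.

No

The cycle x2-x8-x6-x3-x10-x2 has odd length 5, so it cannot be 2-colored; at least 3 colors are needed.
So 2 colors are not enough.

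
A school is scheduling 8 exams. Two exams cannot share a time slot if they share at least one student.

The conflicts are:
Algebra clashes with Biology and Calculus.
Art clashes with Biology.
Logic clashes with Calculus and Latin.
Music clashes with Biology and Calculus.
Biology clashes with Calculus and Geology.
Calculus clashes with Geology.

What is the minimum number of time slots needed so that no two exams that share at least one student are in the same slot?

3

Biology, Calculus, Geology all conflict with each other, so at least 3 time slots are needed.
Using 3 time slots: Algebra=3, Art=1, Logic=2, Music=3, Biology=2, Calculus=1, Geology=3, Latin=1. No two conflicting exams share a time slot.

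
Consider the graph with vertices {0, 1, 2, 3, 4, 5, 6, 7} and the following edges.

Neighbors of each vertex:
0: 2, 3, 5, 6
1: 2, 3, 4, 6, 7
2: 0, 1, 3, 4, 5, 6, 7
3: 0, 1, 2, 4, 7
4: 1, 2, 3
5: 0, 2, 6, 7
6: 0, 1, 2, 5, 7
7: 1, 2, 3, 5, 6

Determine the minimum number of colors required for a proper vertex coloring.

2, 5, 6, 7 are mutually adjacent (a clique of size 4), so at least 4 colors are needed.
4 colors suffice: 0=green, 1=yellow, 2=red, 3=blue, 4=green, 5=yellow, 6=blue, 7=green. Each edge has distinct colors on its endpoints.

4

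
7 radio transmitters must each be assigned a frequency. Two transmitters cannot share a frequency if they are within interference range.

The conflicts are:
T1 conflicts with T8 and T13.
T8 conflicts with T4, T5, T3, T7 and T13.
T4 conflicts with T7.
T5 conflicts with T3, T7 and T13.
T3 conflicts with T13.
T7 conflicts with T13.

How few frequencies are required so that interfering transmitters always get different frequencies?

4

T8, T5, T3, T13 pairwise conflict, so at least 4 frequencies are needed.
Using 4 frequencies: T1=3, T8=1, T4=2, T5=4, T3=3, T7=3, T13=2. No two conflicting transmitters share a frequency.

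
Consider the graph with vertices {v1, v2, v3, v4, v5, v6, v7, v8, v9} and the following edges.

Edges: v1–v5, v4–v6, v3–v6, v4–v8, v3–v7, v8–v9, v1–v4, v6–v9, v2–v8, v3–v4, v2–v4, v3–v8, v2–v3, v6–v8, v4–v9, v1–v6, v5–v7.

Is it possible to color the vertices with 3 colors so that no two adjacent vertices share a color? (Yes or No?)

No

v2, v3, v4, v8 form a clique, so at least 4 colors are needed.
So 3 colors are not enough.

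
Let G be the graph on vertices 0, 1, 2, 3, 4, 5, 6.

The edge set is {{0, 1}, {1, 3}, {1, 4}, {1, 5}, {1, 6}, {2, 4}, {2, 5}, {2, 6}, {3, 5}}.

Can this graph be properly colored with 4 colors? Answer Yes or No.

Yes

The chromatic number is 3. 1, 3, 5 are pairwise adjacent, so at least 3 colors are needed.
A valid assignment using 3 colors: 0=blue, 1=red, 2=red, 3=green, 4=blue, 5=blue, 6=blue.
Since 4 ≥ 3, a proper 4-coloring certainly exists.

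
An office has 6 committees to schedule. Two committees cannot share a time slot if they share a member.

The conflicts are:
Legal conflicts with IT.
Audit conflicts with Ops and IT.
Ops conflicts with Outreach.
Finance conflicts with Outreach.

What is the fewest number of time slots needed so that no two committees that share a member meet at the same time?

Audit and IT conflict, so at least 2 time slots are needed.
2 time slots suffice: Legal=2, Audit=2, Ops=1, Finance=1, IT=1, Outreach=2. Every pair that conflicts lands in different time slots.

2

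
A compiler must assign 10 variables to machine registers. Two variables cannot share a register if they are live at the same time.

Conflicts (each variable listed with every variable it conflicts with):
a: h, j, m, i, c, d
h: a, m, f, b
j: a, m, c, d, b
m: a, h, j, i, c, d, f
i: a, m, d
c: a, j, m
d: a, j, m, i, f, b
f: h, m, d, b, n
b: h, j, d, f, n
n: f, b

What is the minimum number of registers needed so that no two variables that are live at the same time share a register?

a, m, i, d all conflict with each other, so at least 4 registers are needed.
Using 4 registers: a=2, h=3, j=4, m=1, i=4, c=3, d=3, f=2, b=1, n=3. Every pair that conflicts lands in different registers.

4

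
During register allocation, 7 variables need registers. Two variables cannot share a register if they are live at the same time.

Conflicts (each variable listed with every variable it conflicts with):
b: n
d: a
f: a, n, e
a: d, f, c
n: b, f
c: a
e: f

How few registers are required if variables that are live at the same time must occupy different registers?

f and a conflict, so at least 2 registers are needed.
2 registers suffice: register 1 → {b, d, f, c}; register 2 → {a, n, e}. No two conflicting variables share a register.

2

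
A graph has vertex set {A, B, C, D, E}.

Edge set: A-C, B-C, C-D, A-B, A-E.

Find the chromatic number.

A, B, C are pairwise adjacent, so at least 3 colors are needed.
3 colors suffice: color 1 → {C, E}; color 2 → {A, D}; color 3 → {B}. Each edge has distinct colors on its endpoints.

3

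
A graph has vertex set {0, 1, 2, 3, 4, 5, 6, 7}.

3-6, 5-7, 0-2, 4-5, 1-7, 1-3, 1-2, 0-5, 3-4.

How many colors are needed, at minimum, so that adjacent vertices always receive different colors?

3

The cycle 4-3-1-7-5-4 has odd length 5, so it cannot be 2-colored; at least 3 colors are needed.
3 colors suffice: color a → {1, 5, 6}; color b → {0, 3, 7}; color c → {2, 4}. No two adjacent vertices share a color.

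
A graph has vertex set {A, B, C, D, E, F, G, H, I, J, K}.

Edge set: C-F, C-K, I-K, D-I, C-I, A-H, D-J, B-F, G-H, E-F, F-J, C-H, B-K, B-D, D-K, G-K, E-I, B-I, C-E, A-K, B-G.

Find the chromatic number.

B, D, I, K form a clique, so at least 4 colors are needed.
One proper 4-coloring: A=blue, B=blue, C=blue, D=yellow, E=yellow, F=red, G=green, H=red, I=green, J=blue, K=red. Each edge has distinct colors on its endpoints.

4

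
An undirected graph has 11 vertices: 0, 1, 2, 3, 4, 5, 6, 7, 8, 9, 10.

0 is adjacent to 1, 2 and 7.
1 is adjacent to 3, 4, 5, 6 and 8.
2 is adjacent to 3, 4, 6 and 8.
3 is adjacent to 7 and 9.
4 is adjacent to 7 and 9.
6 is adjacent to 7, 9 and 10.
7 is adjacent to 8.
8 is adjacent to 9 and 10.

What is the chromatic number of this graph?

4 and 9 are adjacent, so at least 2 colors are needed.
A valid assignment using 2 colors: 0=b, 1=a, 2=a, 3=b, 4=b, 5=b, 6=b, 7=a, 8=b, 9=a, 10=a. Every edge joins two different colors.

2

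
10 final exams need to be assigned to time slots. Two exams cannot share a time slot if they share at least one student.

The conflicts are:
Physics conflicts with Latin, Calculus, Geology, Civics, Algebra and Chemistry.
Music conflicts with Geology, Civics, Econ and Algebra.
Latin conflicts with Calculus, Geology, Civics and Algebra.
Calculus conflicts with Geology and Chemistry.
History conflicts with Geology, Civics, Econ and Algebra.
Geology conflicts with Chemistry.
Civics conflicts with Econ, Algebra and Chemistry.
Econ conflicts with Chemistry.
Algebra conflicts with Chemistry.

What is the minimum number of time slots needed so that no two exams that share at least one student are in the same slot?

Physics, Civics, Algebra, Chemistry are mutually in conflict, so at least 4 time slots are needed.
A valid assignment using 4 time slots: Physics=4, Music=3, Latin=3, Calculus=2, History=3, Geology=1, Civics=1, Econ=2, Algebra=2, Chemistry=3. Each listed conflict is separated.

4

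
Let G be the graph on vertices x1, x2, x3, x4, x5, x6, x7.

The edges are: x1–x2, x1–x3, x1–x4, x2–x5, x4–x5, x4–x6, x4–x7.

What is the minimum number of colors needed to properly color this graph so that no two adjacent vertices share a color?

2

x2 and x5 are adjacent, so at least 2 colors are needed.
2 colors suffice: color 1 → {x2, x3, x4}; color 2 → {x1, x5, x6, x7}. Each edge has distinct colors on its endpoints.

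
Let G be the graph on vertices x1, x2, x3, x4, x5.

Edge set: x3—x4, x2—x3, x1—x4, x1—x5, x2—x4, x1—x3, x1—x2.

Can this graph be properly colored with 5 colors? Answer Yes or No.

The chromatic number is 4. x1, x2, x3, x4 are pairwise adjacent (a clique of size 4), so at least 4 colors are needed.
4 colors suffice: color 1 → {x1}; color 2 → {x3, x5}; color 3 → {x4}; color 4 → {x2}.
Since 5 ≥ 4, a proper 5-coloring certainly exists.

Yes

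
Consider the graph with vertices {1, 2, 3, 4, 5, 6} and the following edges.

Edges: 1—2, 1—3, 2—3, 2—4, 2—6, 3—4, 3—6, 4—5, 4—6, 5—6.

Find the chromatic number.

4

2, 3, 4, 6 are pairwise adjacent (a clique of size 4), so at least 4 colors are needed.
A valid assignment using 4 colors: 1=a, 2=d, 3=c, 4=a, 5=c, 6=b. Every edge joins two different colors.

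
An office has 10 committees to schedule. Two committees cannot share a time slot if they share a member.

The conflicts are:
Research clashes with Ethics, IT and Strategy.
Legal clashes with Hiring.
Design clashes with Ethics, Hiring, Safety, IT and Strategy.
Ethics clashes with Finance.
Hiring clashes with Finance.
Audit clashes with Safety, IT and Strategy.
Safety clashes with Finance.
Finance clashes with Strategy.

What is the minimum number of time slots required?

2

Legal and Hiring conflict, so at least 2 time slots are needed.
A valid assignment using 2 time slots: Research=1, Legal=1, Design=1, Ethics=2, Hiring=2, Audit=1, Safety=2, Finance=1, IT=2, Strategy=2. Each listed conflict is separated.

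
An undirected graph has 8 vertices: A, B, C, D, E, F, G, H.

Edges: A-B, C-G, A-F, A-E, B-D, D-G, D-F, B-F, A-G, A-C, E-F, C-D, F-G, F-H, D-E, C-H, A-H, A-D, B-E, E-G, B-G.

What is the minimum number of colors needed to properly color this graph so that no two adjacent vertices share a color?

A, B, D, E, F, G form a clique, so at least 6 colors are needed.
A valid assignment using 6 colors: A=1, B=5, C=2, D=3, E=6, F=2, G=4, H=3. Every edge joins two different colors.

6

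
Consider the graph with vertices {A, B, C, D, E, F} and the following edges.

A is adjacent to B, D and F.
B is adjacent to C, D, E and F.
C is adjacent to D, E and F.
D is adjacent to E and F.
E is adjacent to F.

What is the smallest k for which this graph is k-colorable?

B, C, D, E, F form a clique, so at least 5 colors are needed.
5 colors suffice: color 1 → {D}; color 2 → {F}; color 3 → {B}; color 4 → {A, E}; color 5 → {C}. No two adjacent vertices share a color.

5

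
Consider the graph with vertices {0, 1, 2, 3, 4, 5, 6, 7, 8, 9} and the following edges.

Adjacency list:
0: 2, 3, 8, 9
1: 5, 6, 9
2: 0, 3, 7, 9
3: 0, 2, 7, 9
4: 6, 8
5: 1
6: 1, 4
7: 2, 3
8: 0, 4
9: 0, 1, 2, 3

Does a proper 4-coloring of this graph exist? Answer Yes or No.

Yes

The chromatic number is 4. 0, 2, 3, 9 are mutually adjacent (a clique of size 4), so at least 4 colors are needed.
One proper 4-coloring: 0=a, 1=a, 2=b, 3=d, 4=a, 5=b, 6=b, 7=a, 8=b, 9=c.
That is already a proper 4-coloring.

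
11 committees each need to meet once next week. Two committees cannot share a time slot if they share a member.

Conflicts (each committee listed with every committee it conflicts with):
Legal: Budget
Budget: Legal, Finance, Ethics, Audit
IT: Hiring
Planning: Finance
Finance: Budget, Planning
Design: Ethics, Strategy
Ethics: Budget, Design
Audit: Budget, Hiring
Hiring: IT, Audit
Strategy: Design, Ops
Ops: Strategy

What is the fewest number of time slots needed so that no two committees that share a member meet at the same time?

2

Budget and Finance conflict, so at least 2 time slots are needed.
Using 2 time slots: Legal=2, Budget=1, IT=2, Planning=1, Finance=2, Design=1, Ethics=2, Audit=2, Hiring=1, Strategy=2, Ops=1. No two conflicting committees share a time slot.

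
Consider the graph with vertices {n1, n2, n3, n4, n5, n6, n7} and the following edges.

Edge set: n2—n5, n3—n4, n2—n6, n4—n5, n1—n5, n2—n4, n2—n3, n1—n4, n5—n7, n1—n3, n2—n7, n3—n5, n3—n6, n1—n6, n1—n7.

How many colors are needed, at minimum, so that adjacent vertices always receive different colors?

n2, n3, n4, n5 are pairwise adjacent (a clique of size 4), so at least 4 colors are needed.
4 colors suffice: color 1 → {n3, n7}; color 2 → {n1, n2}; color 3 → {n5, n6}; color 4 → {n4}. Each edge has distinct colors on its endpoints.

4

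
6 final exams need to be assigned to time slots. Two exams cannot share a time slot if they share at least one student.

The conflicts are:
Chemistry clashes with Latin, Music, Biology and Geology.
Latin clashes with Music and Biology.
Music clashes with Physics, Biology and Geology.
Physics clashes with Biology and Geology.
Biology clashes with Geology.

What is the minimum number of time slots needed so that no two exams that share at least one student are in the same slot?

Music, Physics, Biology, Geology are mutually in conflict, so at least 4 time slots are needed.
4 time slots suffice: time slot 1 → {Biology}; time slot 2 → {Music}; time slot 3 → {Latin, Geology}; time slot 4 → {Chemistry, Physics}. No two conflicting exams share a time slot.

4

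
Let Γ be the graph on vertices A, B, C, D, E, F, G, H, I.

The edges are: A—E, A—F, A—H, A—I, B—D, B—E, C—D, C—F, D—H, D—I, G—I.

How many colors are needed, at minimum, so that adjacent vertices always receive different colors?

3

The cycle D-I-A-F-C-D has odd length 5, so it cannot be 2-colored; at least 3 colors are needed.
3 colors suffice: color red → {A, D, G}; color blue → {E, F, H, I}; color green → {B, C}. Every edge joins two different colors.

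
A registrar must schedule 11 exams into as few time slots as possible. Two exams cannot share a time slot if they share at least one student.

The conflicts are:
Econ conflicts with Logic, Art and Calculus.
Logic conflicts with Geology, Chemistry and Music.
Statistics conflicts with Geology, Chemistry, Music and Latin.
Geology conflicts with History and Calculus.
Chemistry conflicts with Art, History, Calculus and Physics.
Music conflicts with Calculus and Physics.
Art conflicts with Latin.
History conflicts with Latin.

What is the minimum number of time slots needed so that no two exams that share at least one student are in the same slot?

Chemistry and History conflict, so at least 2 time slots are needed.
2 time slots suffice: time slot 1 → {Econ, Geology, Chemistry, Music, Latin}; time slot 2 → {Logic, Statistics, Art, History, Calculus, Physics}. Each listed conflict is separated.

2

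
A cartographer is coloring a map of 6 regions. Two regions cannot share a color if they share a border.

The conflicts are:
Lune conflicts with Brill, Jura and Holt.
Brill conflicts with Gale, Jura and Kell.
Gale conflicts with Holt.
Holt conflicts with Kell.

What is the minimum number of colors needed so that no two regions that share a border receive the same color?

Lune, Brill, Jura all conflict with each other, so at least 3 colors are needed.
3 colors suffice: color 1 → {Brill, Holt}; color 2 → {Lune, Gale, Kell}; color 3 → {Jura}. Each listed conflict is separated.

3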